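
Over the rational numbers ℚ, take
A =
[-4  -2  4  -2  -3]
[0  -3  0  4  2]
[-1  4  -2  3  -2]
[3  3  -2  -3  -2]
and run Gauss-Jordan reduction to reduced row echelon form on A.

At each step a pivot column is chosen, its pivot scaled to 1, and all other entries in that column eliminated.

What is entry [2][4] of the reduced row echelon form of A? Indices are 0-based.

M[2][4] = -53/4

pivot(0,0)=-4: scale R0 → (1, 1/2, -1, 1/2, 3/4)
  clear (2,0): R2 −= (-1)R0 → (0, 9/2, -3, 7/2, -5/4)
  clear (3,0): R3 −= (3)R0 → (0, 3/2, 1, -9/2, -17/4)
pivot(1,1)=-3: scale R1 → (0, 1, 0, -4/3, -2/3)
  clear (0,1): R0 −= (1/2)R1 → (1, 0, -1, 7/6, 13/12)
  clear (2,1): R2 −= (9/2)R1 → (0, 0, -3, 19/2, 7/4)
  clear (3,1): R3 −= (3/2)R1 → (0, 0, 1, -5/2, -13/4)
pivot(2,2)=-3: scale R2 → (0, 0, 1, -19/6, -7/12)
  clear (0,2): R0 −= (-1)R2 → (1, 0, 0, -2, 1/2)
  clear (3,2): R3 −= (1)R2 → (0, 0, 0, 2/3, -8/3)
pivot(3,3)=2/3: scale R3 → (0, 0, 0, 1, -4)
  clear (0,3): R0 −= (-2)R3 → (1, 0, 0, 0, -15/2)
  clear (1,3): R1 −= (-4/3)R3 → (0, 1, 0, 0, -6)
  clear (2,3): R2 −= (-19/6)R3 → (0, 0, 1, 0, -53/4)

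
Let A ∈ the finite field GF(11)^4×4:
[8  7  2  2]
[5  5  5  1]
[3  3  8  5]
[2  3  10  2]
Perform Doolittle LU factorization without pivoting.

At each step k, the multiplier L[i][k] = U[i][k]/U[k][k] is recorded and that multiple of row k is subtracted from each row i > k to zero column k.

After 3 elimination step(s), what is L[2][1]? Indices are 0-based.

k=0: U[0][0]=8
  eliminate (1,0): mult=2, new row 1: (0, 2, 1, 8); set L[1][0]=2
  eliminate (2,0): mult=10, new row 2: (0, 10, 10, 7); set L[2][0]=10
  eliminate (3,0): mult=3, new row 3: (0, 4, 4, 7); set L[3][0]=3
k=1: U[1][1]=2
  eliminate (2,1): mult=5, new row 2: (0, 0, 5, 0); set L[2][1]=5
  eliminate (3,1): mult=2, new row 3: (0, 0, 2, 2); set L[3][1]=2
k=2: U[2][2]=5
  eliminate (3,2): mult=7, new row 3: (0, 0, 0, 2); set L[3][2]=7

L[2][1] = 5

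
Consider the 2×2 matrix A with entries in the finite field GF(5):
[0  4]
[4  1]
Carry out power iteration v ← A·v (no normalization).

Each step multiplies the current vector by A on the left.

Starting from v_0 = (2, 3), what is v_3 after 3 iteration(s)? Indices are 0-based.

v_3 = (1, 0)

v_0 = (2, 3).
v_1 = A·v_0 = (2, 1).
v_2 = A·v_1 = (4, 4).
v_3 = A·v_2 = (1, 0).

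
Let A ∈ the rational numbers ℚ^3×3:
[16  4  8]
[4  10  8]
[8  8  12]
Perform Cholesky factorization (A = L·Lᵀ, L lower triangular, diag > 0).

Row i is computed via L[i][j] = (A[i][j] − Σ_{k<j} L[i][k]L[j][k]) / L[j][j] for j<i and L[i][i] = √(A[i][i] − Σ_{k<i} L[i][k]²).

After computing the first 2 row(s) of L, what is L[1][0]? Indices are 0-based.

L[1][0] = 1

Step 1: L[0][0] = √(16) = 4.
  L[1][0] = (4) / L[0][0] = 1.
Step 2: L[1][1] = √(9) = 3.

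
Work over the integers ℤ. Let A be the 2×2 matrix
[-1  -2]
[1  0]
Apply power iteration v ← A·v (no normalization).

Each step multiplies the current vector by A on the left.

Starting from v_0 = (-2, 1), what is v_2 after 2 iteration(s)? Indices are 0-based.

v_2 = (4, 0)

v_0 = (-2, 1).
v_1 = A·v_0 = (0, -2).
v_2 = A·v_1 = (4, 0).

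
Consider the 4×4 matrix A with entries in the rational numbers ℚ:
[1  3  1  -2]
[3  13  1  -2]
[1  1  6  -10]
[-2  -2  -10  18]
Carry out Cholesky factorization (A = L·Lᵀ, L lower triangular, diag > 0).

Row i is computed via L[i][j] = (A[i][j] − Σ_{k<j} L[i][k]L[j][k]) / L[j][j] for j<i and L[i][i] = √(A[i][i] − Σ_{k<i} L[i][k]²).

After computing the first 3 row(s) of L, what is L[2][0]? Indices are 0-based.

Step 1: L[0][0] = √(1) = 1.
  L[1][0] = (3) / L[0][0] = 3.
Step 2: L[1][1] = √(4) = 2.
  L[2][0] = (1) / L[0][0] = 1.
  L[2][1] = (-2) / L[1][1] = -1.
Step 3: L[2][2] = √(4) = 2.

L[2][0] = 1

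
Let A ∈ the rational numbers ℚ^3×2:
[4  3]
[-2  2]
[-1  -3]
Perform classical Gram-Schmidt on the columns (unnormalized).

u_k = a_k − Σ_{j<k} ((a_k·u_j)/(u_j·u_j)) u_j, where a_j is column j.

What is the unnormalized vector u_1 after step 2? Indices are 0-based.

u_1 = (19/21, 64/21, -52/21)

Step 1: u_0 = a_0 = (4, -2, -1).
Step 2: u_1 = a_1 − (11/21)·u_0 = (19/21, 64/21, -52/21).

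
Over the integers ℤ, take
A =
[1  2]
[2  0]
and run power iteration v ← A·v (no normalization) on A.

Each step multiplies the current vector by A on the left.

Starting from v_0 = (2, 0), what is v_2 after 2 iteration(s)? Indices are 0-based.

v_0 = (2, 0).
v_1 = A·v_0 = (2, 4).
v_2 = A·v_1 = (10, 4).

v_2 = (10, 4)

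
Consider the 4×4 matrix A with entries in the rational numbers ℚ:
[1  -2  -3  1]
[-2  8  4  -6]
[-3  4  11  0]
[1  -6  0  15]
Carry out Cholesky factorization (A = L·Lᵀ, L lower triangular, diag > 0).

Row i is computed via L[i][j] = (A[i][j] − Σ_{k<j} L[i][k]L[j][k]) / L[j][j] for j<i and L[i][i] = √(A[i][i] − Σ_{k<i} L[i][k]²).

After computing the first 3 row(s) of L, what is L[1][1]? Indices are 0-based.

L[1][1] = 2

Step 1: L[0][0] = √(1) = 1.
  L[1][0] = (-2) / L[0][0] = -2.
Step 2: L[1][1] = √(4) = 2.
  L[2][0] = (-3) / L[0][0] = -3.
  L[2][1] = (-2) / L[1][1] = -1.
Step 3: L[2][2] = √(1) = 1.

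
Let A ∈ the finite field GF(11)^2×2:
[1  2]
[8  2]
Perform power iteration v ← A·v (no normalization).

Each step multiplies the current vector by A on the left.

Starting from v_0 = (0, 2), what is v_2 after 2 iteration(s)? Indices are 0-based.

v_2 = (1, 7)

v_0 = (0, 2).
v_1 = A·v_0 = (4, 4).
v_2 = A·v_1 = (1, 7).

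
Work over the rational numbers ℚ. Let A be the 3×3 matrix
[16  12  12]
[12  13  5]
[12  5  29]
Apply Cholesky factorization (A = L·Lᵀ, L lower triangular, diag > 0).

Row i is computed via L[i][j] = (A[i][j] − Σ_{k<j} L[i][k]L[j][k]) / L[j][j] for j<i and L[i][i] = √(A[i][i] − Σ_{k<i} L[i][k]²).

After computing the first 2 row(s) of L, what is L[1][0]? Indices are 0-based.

L[1][0] = 3

Step 1: L[0][0] = √(16) = 4.
  L[1][0] = (12) / L[0][0] = 3.
Step 2: L[1][1] = √(4) = 2.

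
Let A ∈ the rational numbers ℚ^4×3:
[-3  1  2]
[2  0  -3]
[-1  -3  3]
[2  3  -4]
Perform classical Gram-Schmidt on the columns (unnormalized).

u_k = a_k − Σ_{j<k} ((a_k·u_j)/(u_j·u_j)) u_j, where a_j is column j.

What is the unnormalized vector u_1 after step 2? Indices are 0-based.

Step 1: u_0 = a_0 = (-3, 2, -1, 2).
Step 2: u_1 = a_1 − (1/3)·u_0 = (2, -2/3, -8/3, 7/3).

u_1 = (2, -2/3, -8/3, 7/3)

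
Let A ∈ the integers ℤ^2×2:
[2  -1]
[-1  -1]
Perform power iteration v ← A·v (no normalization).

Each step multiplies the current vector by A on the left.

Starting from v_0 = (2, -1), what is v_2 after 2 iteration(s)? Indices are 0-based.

v_2 = (11, -4)

v_0 = (2, -1).
v_1 = A·v_0 = (5, -1).
v_2 = A·v_1 = (11, -4).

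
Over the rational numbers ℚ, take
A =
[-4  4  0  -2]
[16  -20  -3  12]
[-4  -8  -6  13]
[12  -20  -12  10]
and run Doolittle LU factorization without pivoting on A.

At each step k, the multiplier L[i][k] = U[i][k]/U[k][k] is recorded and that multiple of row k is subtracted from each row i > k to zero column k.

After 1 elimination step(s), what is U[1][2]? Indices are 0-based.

k=0: U[0][0]=-4
  eliminate (1,0): mult=-4, new row 1: (0, -4, -3, 4); set L[1][0]=-4
  eliminate (2,0): mult=1, new row 2: (0, -12, -6, 15); set L[2][0]=1
  eliminate (3,0): mult=-3, new row 3: (0, -8, -12, 4); set L[3][0]=-3

U[1][2] = -3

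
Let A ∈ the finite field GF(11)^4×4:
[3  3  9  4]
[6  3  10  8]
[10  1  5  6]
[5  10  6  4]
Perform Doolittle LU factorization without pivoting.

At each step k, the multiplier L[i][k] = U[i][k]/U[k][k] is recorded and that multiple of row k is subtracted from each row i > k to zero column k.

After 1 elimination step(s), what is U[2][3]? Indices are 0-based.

k=0: U[0][0]=3
  eliminate (1,0): mult=2, new row 1: (0, 8, 3, 0); set L[1][0]=2
  eliminate (2,0): mult=7, new row 2: (0, 2, 8, 0); set L[2][0]=7
  eliminate (3,0): mult=9, new row 3: (0, 5, 2, 1); set L[3][0]=9

U[2][3] = 0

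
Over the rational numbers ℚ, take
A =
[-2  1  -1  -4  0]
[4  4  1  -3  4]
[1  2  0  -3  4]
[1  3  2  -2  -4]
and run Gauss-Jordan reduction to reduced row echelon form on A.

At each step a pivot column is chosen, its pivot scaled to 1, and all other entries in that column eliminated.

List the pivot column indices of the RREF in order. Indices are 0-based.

[1] R0 /= -2  ⇒  (1, -1/2, 1/2, 2, 0)
     R1 -= 4·R0  ⇒  (0, 6, -1, -11, 4)
     R2 -= 1·R0  ⇒  (0, 5/2, -1/2, -5, 4)
     R3 -= 1·R0  ⇒  (0, 7/2, 3/2, -4, -4)
[2] R1 /= 6  ⇒  (0, 1, -1/6, -11/6, 2/3)
     R0 -= -1/2·R1  ⇒  (1, 0, 5/12, 13/12, 1/3)
     R2 -= 5/2·R1  ⇒  (0, 0, -1/12, -5/12, 7/3)
     R3 -= 7/2·R1  ⇒  (0, 0, 25/12, 29/12, -19/3)
[3] R2 /= -1/12  ⇒  (0, 0, 1, 5, -28)
     R0 -= 5/12·R2  ⇒  (1, 0, 0, -1, 12)
     R1 -= -1/6·R2  ⇒  (0, 1, 0, -1, -4)
     R3 -= 25/12·R2  ⇒  (0, 0, 0, -8, 52)
[4] R3 /= -8  ⇒  (0, 0, 0, 1, -13/2)
     R0 -= -1·R3  ⇒  (1, 0, 0, 0, 11/2)
     R1 -= -1·R3  ⇒  (0, 1, 0, 0, -21/2)
     R2 -= 5·R3  ⇒  (0, 0, 1, 0, 9/2)

pivot columns: 0, 1, 2, 3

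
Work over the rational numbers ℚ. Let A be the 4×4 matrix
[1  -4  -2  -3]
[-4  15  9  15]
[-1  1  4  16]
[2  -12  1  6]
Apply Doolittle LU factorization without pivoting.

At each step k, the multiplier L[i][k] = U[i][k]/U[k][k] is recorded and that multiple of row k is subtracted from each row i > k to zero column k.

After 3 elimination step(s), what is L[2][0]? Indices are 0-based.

k=0: U[0][0]=1
  eliminate (1,0): mult=-4, new row 1: (0, -1, 1, 3); set L[1][0]=-4
  eliminate (2,0): mult=-1, new row 2: (0, -3, 2, 13); set L[2][0]=-1
  eliminate (3,0): mult=2, new row 3: (0, -4, 5, 12); set L[3][0]=2
k=1: U[1][1]=-1
  eliminate (2,1): mult=3, new row 2: (0, 0, -1, 4); set L[2][1]=3
  eliminate (3,1): mult=4, new row 3: (0, 0, 1, 0); set L[3][1]=4
k=2: U[2][2]=-1
  eliminate (3,2): mult=-1, new row 3: (0, 0, 0, 4); set L[3][2]=-1

L[2][0] = -1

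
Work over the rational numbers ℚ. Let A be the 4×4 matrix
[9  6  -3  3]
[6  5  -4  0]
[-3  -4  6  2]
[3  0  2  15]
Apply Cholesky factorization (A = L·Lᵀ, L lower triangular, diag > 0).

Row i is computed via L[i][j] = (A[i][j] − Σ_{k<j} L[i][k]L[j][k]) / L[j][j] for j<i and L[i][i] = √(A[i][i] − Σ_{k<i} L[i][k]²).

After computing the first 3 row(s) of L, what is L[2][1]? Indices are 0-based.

L[2][1] = -2

Step 1: L[0][0] = √(9) = 3.
  L[1][0] = (6) / L[0][0] = 2.
Step 2: L[1][1] = √(1) = 1.
  L[2][0] = (-3) / L[0][0] = -1.
  L[2][1] = (-2) / L[1][1] = -2.
Step 3: L[2][2] = √(1) = 1.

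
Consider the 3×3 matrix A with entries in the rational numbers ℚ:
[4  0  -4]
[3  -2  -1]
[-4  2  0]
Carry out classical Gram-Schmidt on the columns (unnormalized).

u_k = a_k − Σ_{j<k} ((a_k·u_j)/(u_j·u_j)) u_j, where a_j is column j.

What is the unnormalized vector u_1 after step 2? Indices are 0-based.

u_1 = (56/41, -40/41, 26/41)

Step 1: u_0 = a_0 = (4, 3, -4).
Step 2: u_1 = a_1 − (-14/41)·u_0 = (56/41, -40/41, 26/41).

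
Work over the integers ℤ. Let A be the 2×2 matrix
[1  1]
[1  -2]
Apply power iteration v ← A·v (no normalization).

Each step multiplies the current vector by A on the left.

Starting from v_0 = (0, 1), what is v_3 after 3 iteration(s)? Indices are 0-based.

v_3 = (4, -11)

v_0 = (0, 1).
v_1 = A·v_0 = (1, -2).
v_2 = A·v_1 = (-1, 5).
v_3 = A·v_2 = (4, -11).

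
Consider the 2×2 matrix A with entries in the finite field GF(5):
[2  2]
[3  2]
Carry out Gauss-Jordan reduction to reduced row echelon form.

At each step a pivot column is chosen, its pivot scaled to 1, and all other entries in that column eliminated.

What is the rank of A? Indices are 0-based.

rank = 2

pivot(0,0)=2: scale R0 → (1, 1)
  clear (1,0): R1 −= (3)R0 → (0, 4)
pivot(1,1)=4: scale R1 → (0, 1)
  clear (0,1): R0 −= (1)R1 → (1, 0)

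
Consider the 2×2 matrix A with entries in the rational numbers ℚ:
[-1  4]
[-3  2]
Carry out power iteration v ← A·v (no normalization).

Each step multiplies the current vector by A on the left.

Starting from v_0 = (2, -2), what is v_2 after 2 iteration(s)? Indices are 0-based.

v_0 = (2, -2).
v_1 = A·v_0 = (-10, -10).
v_2 = A·v_1 = (-30, 10).

v_2 = (-30, 10)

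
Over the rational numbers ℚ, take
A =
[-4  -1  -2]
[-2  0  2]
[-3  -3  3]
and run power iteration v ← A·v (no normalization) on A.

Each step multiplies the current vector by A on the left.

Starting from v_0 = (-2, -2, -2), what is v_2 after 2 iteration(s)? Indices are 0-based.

v_2 = (-68, -16, -24)

v_0 = (-2, -2, -2).
v_1 = A·v_0 = (14, 0, 6).
v_2 = A·v_1 = (-68, -16, -24).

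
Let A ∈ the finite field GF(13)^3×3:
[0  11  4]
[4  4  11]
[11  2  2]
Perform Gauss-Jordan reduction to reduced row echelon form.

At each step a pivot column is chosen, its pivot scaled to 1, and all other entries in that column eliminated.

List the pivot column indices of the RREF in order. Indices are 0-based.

pivot columns: 0, 1, 2

[1] R0 <-> R1
[1] R0 /= 4  ⇒  (1, 1, 6)
     R2 -= 11·R0  ⇒  (0, 4, 1)
[2] R1 /= 11  ⇒  (0, 1, 11)
     R0 -= 1·R1  ⇒  (1, 0, 8)
     R2 -= 4·R1  ⇒  (0, 0, 9)
[3] R2 /= 9  ⇒  (0, 0, 1)
     R0 -= 8·R2  ⇒  (1, 0, 0)
     R1 -= 11·R2  ⇒  (0, 1, 0)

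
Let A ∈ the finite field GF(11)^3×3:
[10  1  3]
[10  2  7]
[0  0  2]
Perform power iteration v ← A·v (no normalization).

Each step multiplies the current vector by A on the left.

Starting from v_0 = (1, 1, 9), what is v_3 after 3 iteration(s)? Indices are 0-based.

v_0 = (1, 1, 9).
v_1 = A·v_0 = (5, 9, 7).
v_2 = A·v_1 = (3, 7, 3).
v_3 = A·v_2 = (2, 10, 6).

v_3 = (2, 10, 6)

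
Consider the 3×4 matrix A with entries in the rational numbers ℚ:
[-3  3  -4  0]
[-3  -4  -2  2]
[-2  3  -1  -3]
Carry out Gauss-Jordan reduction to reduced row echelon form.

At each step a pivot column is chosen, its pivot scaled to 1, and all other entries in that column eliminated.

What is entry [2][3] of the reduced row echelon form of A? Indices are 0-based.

M[2][3] = -57/41

pivot(0,0)=-3: scale R0 → (1, -1, 4/3, 0)
  clear (1,0): R1 −= (-3)R0 → (0, -7, 2, 2)
  clear (2,0): R2 −= (-2)R0 → (0, 1, 5/3, -3)
pivot(1,1)=-7: scale R1 → (0, 1, -2/7, -2/7)
  clear (0,1): R0 −= (-1)R1 → (1, 0, 22/21, -2/7)
  clear (2,1): R2 −= (1)R1 → (0, 0, 41/21, -19/7)
pivot(2,2)=41/21: scale R2 → (0, 0, 1, -57/41)
  clear (0,2): R0 −= (22/21)R2 → (1, 0, 0, 48/41)
  clear (1,2): R1 −= (-2/7)R2 → (0, 1, 0, -28/41)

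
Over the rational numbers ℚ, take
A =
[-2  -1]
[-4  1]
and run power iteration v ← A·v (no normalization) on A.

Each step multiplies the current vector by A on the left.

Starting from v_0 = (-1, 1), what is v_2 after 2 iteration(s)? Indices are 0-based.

v_2 = (-7, 1)

v_0 = (-1, 1).
v_1 = A·v_0 = (1, 5).
v_2 = A·v_1 = (-7, 1).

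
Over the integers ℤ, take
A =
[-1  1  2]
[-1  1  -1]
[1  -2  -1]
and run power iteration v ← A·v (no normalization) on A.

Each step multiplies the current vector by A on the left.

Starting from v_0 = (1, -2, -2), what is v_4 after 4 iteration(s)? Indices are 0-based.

v_4 = (104, 2, -61)

v_0 = (1, -2, -2).
v_1 = A·v_0 = (-7, -1, 7).
v_2 = A·v_1 = (20, -1, -12).
v_3 = A·v_2 = (-45, -9, 34).
v_4 = A·v_3 = (104, 2, -61).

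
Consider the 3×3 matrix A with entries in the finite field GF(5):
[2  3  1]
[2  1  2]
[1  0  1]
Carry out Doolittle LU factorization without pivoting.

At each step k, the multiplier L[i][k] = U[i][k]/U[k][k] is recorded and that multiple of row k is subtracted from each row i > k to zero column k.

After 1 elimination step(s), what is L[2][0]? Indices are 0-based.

L[2][0] = 3

[col 0] pivot 2
  R1 -= 1*R0 → (0, 3, 1)  (L[1][0] := 1)
  R2 -= 3*R0 → (0, 1, 3)  (L[2][0] := 3)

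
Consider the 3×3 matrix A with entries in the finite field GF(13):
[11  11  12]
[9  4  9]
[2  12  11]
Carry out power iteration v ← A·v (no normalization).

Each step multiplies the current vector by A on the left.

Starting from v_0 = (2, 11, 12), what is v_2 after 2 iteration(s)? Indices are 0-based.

v_2 = (1, 7, 11)

v_0 = (2, 11, 12).
v_1 = A·v_0 = (1, 1, 8).
v_2 = A·v_1 = (1, 7, 11).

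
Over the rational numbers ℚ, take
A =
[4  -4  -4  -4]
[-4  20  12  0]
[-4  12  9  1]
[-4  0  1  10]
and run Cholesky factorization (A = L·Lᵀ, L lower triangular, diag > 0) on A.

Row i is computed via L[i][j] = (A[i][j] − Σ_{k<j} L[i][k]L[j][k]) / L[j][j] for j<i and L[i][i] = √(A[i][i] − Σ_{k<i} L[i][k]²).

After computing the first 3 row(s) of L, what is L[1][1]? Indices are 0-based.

L[1][1] = 4

Step 1: L[0][0] = √(4) = 2.
  L[1][0] = (-4) / L[0][0] = -2.
Step 2: L[1][1] = √(16) = 4.
  L[2][0] = (-4) / L[0][0] = -2.
  L[2][1] = (8) / L[1][1] = 2.
Step 3: L[2][2] = √(1) = 1.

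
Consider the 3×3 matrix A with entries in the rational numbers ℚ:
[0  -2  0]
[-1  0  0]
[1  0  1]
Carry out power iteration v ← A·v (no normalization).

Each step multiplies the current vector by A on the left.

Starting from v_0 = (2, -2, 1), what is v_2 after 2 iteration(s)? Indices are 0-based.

v_2 = (4, -4, 7)

v_0 = (2, -2, 1).
v_1 = A·v_0 = (4, -2, 3).
v_2 = A·v_1 = (4, -4, 7).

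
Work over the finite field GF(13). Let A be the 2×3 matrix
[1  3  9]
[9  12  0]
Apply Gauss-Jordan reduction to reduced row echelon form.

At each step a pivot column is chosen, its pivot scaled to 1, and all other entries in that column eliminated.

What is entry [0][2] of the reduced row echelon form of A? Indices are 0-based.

pivot(0,0)=1: scale R0 → (1, 3, 9)
  clear (1,0): R1 −= (9)R0 → (0, 11, 10)
pivot(1,1)=11: scale R1 → (0, 1, 8)
  clear (0,1): R0 −= (3)R1 → (1, 0, 11)

M[0][2] = 11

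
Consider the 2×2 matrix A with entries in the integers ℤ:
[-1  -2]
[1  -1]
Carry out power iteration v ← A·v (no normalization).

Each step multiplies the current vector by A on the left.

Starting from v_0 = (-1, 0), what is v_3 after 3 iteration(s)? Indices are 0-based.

v_0 = (-1, 0).
v_1 = A·v_0 = (1, -1).
v_2 = A·v_1 = (1, 2).
v_3 = A·v_2 = (-5, -1).

v_3 = (-5, -1)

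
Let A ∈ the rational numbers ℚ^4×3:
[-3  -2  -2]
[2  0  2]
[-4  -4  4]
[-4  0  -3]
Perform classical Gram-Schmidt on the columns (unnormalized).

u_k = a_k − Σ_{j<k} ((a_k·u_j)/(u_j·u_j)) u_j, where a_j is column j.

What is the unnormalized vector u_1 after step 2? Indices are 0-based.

Step 1: u_0 = a_0 = (-3, 2, -4, -4).
Step 2: u_1 = a_1 − (22/45)·u_0 = (-8/15, -44/45, -92/45, 88/45).

u_1 = (-8/15, -44/45, -92/45, 88/45)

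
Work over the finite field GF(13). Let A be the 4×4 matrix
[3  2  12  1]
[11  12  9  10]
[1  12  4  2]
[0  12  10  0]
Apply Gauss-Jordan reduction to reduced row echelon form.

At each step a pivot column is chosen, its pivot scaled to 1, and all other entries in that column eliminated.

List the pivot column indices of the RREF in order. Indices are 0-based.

pivot columns: 0, 1, 2, 3

step 1: normalize row 0 (÷3) = (1, 5, 4, 9)
  row 1: subtract 11×row0 = (0, 9, 4, 2)
  row 2: subtract 1×row0 = (0, 7, 0, 6)
step 2: normalize row 1 (÷9) = (0, 1, 12, 6)
  row 0: subtract 5×row1 = (1, 0, 9, 5)
  row 2: subtract 7×row1 = (0, 0, 7, 3)
  row 3: subtract 12×row1 = (0, 0, 9, 6)
step 3: normalize row 2 (÷7) = (0, 0, 1, 6)
  row 0: subtract 9×row2 = (1, 0, 0, 3)
  row 1: subtract 12×row2 = (0, 1, 0, 12)
  row 3: subtract 9×row2 = (0, 0, 0, 4)
step 4: normalize row 3 (÷4) = (0, 0, 0, 1)
  row 0: subtract 3×row3 = (1, 0, 0, 0)
  row 1: subtract 12×row3 = (0, 1, 0, 0)
  row 2: subtract 6×row3 = (0, 0, 1, 0)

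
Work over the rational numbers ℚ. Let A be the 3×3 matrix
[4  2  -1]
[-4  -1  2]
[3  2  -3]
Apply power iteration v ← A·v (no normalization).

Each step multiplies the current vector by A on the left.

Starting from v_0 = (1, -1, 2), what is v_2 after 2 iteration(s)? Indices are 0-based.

v_0 = (1, -1, 2).
v_1 = A·v_0 = (0, 1, -5).
v_2 = A·v_1 = (7, -11, 17).

v_2 = (7, -11, 17)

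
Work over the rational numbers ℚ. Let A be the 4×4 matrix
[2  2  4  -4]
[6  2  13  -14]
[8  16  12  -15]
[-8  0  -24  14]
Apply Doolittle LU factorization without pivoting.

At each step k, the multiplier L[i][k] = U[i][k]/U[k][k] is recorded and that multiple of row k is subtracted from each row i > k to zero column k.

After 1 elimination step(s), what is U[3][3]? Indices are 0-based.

[col 0] pivot 2
  R1 -= 3*R0 → (0, -4, 1, -2)  (L[1][0] := 3)
  R2 -= 4*R0 → (0, 8, -4, 1)  (L[2][0] := 4)
  R3 -= -4*R0 → (0, 8, -8, -2)  (L[3][0] := -4)

U[3][3] = -2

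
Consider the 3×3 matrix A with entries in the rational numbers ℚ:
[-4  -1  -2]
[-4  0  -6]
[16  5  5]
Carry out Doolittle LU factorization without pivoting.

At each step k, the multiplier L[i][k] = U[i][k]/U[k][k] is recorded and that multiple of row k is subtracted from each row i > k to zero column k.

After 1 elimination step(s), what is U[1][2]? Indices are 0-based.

[col 0] pivot -4
  R1 -= 1*R0 → (0, 1, -4)  (L[1][0] := 1)
  R2 -= -4*R0 → (0, 1, -3)  (L[2][0] := -4)

U[1][2] = -4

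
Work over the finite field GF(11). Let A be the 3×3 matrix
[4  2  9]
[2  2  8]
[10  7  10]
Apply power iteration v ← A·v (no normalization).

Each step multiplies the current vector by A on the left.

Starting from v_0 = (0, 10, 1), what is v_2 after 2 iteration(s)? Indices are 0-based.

v_0 = (0, 10, 1).
v_1 = A·v_0 = (7, 6, 3).
v_2 = A·v_1 = (1, 6, 10).

v_2 = (1, 6, 10)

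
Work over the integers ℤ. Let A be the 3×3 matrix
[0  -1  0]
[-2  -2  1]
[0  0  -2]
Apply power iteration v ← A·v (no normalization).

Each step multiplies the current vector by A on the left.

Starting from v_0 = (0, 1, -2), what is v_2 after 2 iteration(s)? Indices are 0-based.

v_0 = (0, 1, -2).
v_1 = A·v_0 = (-1, -4, 4).
v_2 = A·v_1 = (4, 14, -8).

v_2 = (4, 14, -8)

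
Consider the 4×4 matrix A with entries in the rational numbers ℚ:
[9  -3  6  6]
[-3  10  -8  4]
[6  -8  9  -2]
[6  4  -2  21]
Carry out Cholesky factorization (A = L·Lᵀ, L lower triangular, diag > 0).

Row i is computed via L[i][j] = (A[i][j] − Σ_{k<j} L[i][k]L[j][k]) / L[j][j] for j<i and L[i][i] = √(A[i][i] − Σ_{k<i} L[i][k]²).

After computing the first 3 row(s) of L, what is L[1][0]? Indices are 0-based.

L[1][0] = -1

Step 1: L[0][0] = √(9) = 3.
  L[1][0] = (-3) / L[0][0] = -1.
Step 2: L[1][1] = √(9) = 3.
  L[2][0] = (6) / L[0][0] = 2.
  L[2][1] = (-6) / L[1][1] = -2.
Step 3: L[2][2] = √(1) = 1.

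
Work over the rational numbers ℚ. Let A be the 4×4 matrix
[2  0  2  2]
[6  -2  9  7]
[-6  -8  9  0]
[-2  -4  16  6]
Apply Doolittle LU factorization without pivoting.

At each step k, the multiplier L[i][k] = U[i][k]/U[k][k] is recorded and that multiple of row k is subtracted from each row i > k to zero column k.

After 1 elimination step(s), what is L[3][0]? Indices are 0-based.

L[3][0] = -1

Step 1: pivot at (0,0) is 2.
  row1 ← row1 − (3)·row0  ⇒  L[1][0]=3, U row1=(0, -2, 3, 1)
  row2 ← row2 − (-3)·row0  ⇒  L[2][0]=-3, U row2=(0, -8, 15, 6)
  row3 ← row3 − (-1)·row0  ⇒  L[3][0]=-1, U row3=(0, -4, 18, 8)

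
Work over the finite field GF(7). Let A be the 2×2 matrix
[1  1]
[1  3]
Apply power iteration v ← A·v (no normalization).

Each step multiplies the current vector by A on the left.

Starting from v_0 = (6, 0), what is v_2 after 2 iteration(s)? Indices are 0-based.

v_0 = (6, 0).
v_1 = A·v_0 = (6, 6).
v_2 = A·v_1 = (5, 3).

v_2 = (5, 3)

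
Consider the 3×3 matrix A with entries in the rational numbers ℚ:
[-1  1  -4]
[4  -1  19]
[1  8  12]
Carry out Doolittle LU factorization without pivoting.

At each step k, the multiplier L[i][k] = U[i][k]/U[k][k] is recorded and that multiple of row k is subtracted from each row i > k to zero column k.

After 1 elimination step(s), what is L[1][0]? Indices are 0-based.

L[1][0] = -4

k=0: U[0][0]=-1
  eliminate (1,0): mult=-4, new row 1: (0, 3, 3); set L[1][0]=-4
  eliminate (2,0): mult=-1, new row 2: (0, 9, 8); set L[2][0]=-1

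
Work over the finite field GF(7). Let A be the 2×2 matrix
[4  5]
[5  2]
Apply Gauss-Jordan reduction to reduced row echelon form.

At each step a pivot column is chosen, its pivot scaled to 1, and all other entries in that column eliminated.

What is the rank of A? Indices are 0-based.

step 1: normalize row 0 (÷4) = (1, 3)
  row 1: subtract 5×row0 = (0, 1)
step 2: normalize row 1 (÷1) = (0, 1)
  row 0: subtract 3×row1 = (1, 0)

rank = 2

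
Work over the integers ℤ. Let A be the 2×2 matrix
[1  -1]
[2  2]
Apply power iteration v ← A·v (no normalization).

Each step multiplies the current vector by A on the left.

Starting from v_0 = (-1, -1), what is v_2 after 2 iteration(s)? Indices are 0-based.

v_0 = (-1, -1).
v_1 = A·v_0 = (0, -4).
v_2 = A·v_1 = (4, -8).

v_2 = (4, -8)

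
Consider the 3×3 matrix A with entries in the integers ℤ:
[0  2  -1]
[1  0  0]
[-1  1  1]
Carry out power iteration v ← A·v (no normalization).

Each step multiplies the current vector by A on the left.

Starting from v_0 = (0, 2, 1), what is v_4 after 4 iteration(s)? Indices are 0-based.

v_0 = (0, 2, 1).
v_1 = A·v_0 = (3, 0, 3).
v_2 = A·v_1 = (-3, 3, 0).
v_3 = A·v_2 = (6, -3, 6).
v_4 = A·v_3 = (-12, 6, -3).

v_4 = (-12, 6, -3)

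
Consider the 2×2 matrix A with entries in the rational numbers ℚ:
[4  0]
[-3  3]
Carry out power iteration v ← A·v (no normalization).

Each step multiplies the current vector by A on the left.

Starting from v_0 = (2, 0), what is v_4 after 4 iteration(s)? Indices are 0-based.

v_4 = (512, -1050)

v_0 = (2, 0).
v_1 = A·v_0 = (8, -6).
v_2 = A·v_1 = (32, -42).
v_3 = A·v_2 = (128, -222).
v_4 = A·v_3 = (512, -1050).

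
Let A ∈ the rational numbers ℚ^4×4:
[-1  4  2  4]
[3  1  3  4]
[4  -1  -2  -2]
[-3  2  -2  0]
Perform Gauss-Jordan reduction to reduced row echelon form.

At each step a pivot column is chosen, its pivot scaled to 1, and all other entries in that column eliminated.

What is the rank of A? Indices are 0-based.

step 1: normalize row 0 (÷-1) = (1, -4, -2, -4)
  row 1: subtract 3×row0 = (0, 13, 9, 16)
  row 2: subtract 4×row0 = (0, 15, 6, 14)
  row 3: subtract -3×row0 = (0, -10, -8, -12)
step 2: normalize row 1 (÷13) = (0, 1, 9/13, 16/13)
  row 0: subtract -4×row1 = (1, 0, 10/13, 12/13)
  row 2: subtract 15×row1 = (0, 0, -57/13, -58/13)
  row 3: subtract -10×row1 = (0, 0, -14/13, 4/13)
step 3: normalize row 2 (÷-57/13) = (0, 0, 1, 58/57)
  row 0: subtract 10/13×row2 = (1, 0, 0, 8/57)
  row 1: subtract 9/13×row2 = (0, 1, 0, 10/19)
  row 3: subtract -14/13×row2 = (0, 0, 0, 80/57)
step 4: normalize row 3 (÷80/57) = (0, 0, 0, 1)
  row 0: subtract 8/57×row3 = (1, 0, 0, 0)
  row 1: subtract 10/19×row3 = (0, 1, 0, 0)
  row 2: subtract 58/57×row3 = (0, 0, 1, 0)

rank = 4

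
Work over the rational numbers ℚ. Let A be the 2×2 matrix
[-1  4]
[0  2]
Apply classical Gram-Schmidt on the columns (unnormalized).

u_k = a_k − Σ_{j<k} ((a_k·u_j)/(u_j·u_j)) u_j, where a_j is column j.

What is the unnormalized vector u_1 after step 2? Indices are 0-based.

u_1 = (0, 2)

Step 1: u_0 = a_0 = (-1, 0).
Step 2: u_1 = a_1 − (-4)·u_0 = (0, 2).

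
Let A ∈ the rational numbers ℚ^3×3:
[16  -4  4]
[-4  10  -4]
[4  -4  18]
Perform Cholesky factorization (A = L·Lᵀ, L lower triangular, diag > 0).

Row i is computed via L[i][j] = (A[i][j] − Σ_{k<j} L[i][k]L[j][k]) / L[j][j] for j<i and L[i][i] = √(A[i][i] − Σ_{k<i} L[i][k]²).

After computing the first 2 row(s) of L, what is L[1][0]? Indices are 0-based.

L[1][0] = -1

Step 1: L[0][0] = √(16) = 4.
  L[1][0] = (-4) / L[0][0] = -1.
Step 2: L[1][1] = √(9) = 3.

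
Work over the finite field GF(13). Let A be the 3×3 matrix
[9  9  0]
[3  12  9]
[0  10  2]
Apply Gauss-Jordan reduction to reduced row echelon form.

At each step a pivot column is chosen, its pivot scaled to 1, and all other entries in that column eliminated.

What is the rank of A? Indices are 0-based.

step 1: normalize row 0 (÷9) = (1, 1, 0)
  row 1: subtract 3×row0 = (0, 9, 9)
step 2: normalize row 1 (÷9) = (0, 1, 1)
  row 0: subtract 1×row1 = (1, 0, 12)
  row 2: subtract 10×row1 = (0, 0, 5)
step 3: normalize row 2 (÷5) = (0, 0, 1)
  row 0: subtract 12×row2 = (1, 0, 0)
  row 1: subtract 1×row2 = (0, 1, 0)

rank = 3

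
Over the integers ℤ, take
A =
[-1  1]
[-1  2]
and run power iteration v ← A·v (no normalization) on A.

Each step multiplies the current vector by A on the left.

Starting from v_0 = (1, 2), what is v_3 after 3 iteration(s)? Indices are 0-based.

v_3 = (3, 8)

v_0 = (1, 2).
v_1 = A·v_0 = (1, 3).
v_2 = A·v_1 = (2, 5).
v_3 = A·v_2 = (3, 8).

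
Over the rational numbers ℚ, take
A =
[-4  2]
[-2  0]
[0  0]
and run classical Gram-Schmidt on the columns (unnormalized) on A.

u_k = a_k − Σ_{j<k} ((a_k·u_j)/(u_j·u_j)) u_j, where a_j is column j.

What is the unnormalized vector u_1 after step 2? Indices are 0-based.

u_1 = (2/5, -4/5, 0)

Step 1: u_0 = a_0 = (-4, -2, 0).
Step 2: u_1 = a_1 − (-2/5)·u_0 = (2/5, -4/5, 0).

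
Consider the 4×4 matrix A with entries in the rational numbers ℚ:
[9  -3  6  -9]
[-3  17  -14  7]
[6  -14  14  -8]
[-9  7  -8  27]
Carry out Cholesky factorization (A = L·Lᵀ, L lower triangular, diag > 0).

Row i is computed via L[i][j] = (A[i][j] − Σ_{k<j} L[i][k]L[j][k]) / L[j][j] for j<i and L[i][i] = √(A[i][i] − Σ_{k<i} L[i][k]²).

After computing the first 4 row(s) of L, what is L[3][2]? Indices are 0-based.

L[3][2] = 1

Step 1: L[0][0] = √(9) = 3.
  L[1][0] = (-3) / L[0][0] = -1.
Step 2: L[1][1] = √(16) = 4.
  L[2][0] = (6) / L[0][0] = 2.
  L[2][1] = (-12) / L[1][1] = -3.
Step 3: L[2][2] = √(1) = 1.
  L[3][0] = (-9) / L[0][0] = -3.
  L[3][1] = (4) / L[1][1] = 1.
  L[3][2] = (1) / L[2][2] = 1.
Step 4: L[3][3] = √(16) = 4.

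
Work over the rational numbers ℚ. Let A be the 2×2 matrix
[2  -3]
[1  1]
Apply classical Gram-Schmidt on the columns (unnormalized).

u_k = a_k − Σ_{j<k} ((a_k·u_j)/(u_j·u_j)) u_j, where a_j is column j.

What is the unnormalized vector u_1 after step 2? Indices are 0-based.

u_1 = (-1, 2)

Step 1: u_0 = a_0 = (2, 1).
Step 2: u_1 = a_1 − (-1)·u_0 = (-1, 2).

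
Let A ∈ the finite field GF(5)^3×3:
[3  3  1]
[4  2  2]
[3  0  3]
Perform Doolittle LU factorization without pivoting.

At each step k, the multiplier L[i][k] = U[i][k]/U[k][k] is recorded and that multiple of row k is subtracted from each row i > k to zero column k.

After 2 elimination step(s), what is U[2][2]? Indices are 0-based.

U[2][2] = 1

Step 1: pivot at (0,0) is 3.
  row1 ← row1 − (3)·row0  ⇒  L[1][0]=3, U row1=(0, 3, 4)
  row2 ← row2 − (1)·row0  ⇒  L[2][0]=1, U row2=(0, 2, 2)
Step 2: pivot at (1,1) is 3.
  row2 ← row2 − (4)·row1  ⇒  L[2][1]=4, U row2=(0, 0, 1)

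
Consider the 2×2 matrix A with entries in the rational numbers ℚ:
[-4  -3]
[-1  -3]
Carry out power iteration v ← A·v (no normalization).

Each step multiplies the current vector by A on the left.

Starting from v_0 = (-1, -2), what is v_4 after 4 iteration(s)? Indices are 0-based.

v_4 = (-1810, -799)

v_0 = (-1, -2).
v_1 = A·v_0 = (10, 7).
v_2 = A·v_1 = (-61, -31).
v_3 = A·v_2 = (337, 154).
v_4 = A·v_3 = (-1810, -799).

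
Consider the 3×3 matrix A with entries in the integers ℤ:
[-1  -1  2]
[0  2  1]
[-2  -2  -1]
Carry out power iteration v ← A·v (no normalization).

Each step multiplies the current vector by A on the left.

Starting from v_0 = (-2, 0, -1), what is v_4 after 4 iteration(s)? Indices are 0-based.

v_4 = (-33, -19, 59)

v_0 = (-2, 0, -1).
v_1 = A·v_0 = (0, -1, 5).
v_2 = A·v_1 = (11, 3, -3).
v_3 = A·v_2 = (-20, 3, -25).
v_4 = A·v_3 = (-33, -19, 59).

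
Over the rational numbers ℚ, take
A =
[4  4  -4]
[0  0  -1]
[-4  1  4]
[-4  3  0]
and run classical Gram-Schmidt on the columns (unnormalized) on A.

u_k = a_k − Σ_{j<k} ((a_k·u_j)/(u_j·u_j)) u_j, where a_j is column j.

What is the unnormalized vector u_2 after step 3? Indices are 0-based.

u_2 = (20/39, -1, 70/39, -50/39)

Step 1: u_0 = a_0 = (4, 0, -4, -4).
Step 2: u_1 = a_1 − (0)·u_0 = (4, 0, 1, 3).
Step 3: u_2 = a_2 − (-2/3)·u_0 − (-6/13)·u_1 = (20/39, -1, 70/39, -50/39).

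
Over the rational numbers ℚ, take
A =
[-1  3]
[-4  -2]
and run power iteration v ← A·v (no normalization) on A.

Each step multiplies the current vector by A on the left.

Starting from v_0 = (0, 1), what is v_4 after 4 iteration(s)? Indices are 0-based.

v_4 = (171, -44)

v_0 = (0, 1).
v_1 = A·v_0 = (3, -2).
v_2 = A·v_1 = (-9, -8).
v_3 = A·v_2 = (-15, 52).
v_4 = A·v_3 = (171, -44).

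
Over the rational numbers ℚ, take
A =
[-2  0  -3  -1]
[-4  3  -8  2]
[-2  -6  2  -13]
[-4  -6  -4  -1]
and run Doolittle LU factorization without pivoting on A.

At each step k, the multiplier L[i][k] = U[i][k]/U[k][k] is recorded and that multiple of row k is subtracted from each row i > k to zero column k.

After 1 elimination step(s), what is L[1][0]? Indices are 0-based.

L[1][0] = 2

k=0: U[0][0]=-2
  eliminate (1,0): mult=2, new row 1: (0, 3, -2, 4); set L[1][0]=2
  eliminate (2,0): mult=1, new row 2: (0, -6, 5, -12); set L[2][0]=1
  eliminate (3,0): mult=2, new row 3: (0, -6, 2, 1); set L[3][0]=2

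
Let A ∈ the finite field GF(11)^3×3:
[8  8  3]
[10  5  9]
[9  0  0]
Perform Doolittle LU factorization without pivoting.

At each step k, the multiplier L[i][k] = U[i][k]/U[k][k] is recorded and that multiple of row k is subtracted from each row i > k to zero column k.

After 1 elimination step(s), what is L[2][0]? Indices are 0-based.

L[2][0] = 8

k=0: U[0][0]=8
  eliminate (1,0): mult=4, new row 1: (0, 6, 8); set L[1][0]=4
  eliminate (2,0): mult=8, new row 2: (0, 2, 9); set L[2][0]=8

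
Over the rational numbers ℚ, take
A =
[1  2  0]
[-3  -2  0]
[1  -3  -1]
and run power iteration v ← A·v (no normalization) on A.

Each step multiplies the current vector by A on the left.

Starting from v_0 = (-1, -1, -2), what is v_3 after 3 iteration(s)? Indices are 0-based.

v_3 = (5, -19, 32)

v_0 = (-1, -1, -2).
v_1 = A·v_0 = (-3, 5, 4).
v_2 = A·v_1 = (7, -1, -22).
v_3 = A·v_2 = (5, -19, 32).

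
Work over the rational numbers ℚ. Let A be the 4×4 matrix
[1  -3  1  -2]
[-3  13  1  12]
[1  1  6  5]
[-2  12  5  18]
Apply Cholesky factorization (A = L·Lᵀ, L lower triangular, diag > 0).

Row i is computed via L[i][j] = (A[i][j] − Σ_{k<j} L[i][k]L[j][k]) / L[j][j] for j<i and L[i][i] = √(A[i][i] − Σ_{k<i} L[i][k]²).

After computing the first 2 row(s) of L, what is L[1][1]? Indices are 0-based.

Step 1: L[0][0] = √(1) = 1.
  L[1][0] = (-3) / L[0][0] = -3.
Step 2: L[1][1] = √(4) = 2.

L[1][1] = 2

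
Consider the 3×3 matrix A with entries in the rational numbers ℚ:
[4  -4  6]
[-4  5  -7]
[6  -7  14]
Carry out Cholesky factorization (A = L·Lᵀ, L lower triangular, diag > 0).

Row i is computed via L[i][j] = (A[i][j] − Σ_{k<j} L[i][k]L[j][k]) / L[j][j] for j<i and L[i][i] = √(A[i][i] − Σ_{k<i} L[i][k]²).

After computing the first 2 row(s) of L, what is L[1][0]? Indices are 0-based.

Step 1: L[0][0] = √(4) = 2.
  L[1][0] = (-4) / L[0][0] = -2.
Step 2: L[1][1] = √(1) = 1.

L[1][0] = -2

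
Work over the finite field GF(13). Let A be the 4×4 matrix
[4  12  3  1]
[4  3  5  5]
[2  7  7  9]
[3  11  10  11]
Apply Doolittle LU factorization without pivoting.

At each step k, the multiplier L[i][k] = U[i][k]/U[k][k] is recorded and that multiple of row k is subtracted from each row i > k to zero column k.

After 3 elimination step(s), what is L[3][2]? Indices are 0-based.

L[3][2] = 2

Step 1: pivot at (0,0) is 4.
  row1 ← row1 − (1)·row0  ⇒  L[1][0]=1, U row1=(0, 4, 2, 4)
  row2 ← row2 − (7)·row0  ⇒  L[2][0]=7, U row2=(0, 1, 12, 2)
  row3 ← row3 − (4)·row0  ⇒  L[3][0]=4, U row3=(0, 2, 11, 7)
Step 2: pivot at (1,1) is 4.
  row2 ← row2 − (10)·row1  ⇒  L[2][1]=10, U row2=(0, 0, 5, 1)
  row3 ← row3 − (7)·row1  ⇒  L[3][1]=7, U row3=(0, 0, 10, 5)
Step 3: pivot at (2,2) is 5.
  row3 ← row3 − (2)·row2  ⇒  L[3][2]=2, U row3=(0, 0, 0, 3)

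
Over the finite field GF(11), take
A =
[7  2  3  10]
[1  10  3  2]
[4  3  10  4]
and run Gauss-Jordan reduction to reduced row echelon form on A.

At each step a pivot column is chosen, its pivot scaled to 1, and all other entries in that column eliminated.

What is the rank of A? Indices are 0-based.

[1] R0 /= 7  ⇒  (1, 5, 2, 3)
     R1 -= 1·R0  ⇒  (0, 5, 1, 10)
     R2 -= 4·R0  ⇒  (0, 5, 2, 3)
[2] R1 /= 5  ⇒  (0, 1, 9, 2)
     R0 -= 5·R1  ⇒  (1, 0, 1, 4)
     R2 -= 5·R1  ⇒  (0, 0, 1, 4)
[3] R2 /= 1  ⇒  (0, 0, 1, 4)
     R0 -= 1·R2  ⇒  (1, 0, 0, 0)
     R1 -= 9·R2  ⇒  (0, 1, 0, 10)

rank = 3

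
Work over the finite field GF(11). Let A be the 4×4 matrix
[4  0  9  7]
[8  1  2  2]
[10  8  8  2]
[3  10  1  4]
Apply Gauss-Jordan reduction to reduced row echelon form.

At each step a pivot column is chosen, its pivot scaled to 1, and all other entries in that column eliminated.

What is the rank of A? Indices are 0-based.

rank = 4

pivot(0,0)=4: scale R0 → (1, 0, 5, 10)
  clear (1,0): R1 −= (8)R0 → (0, 1, 6, 10)
  clear (2,0): R2 −= (10)R0 → (0, 8, 2, 1)
  clear (3,0): R3 −= (3)R0 → (0, 10, 8, 7)
pivot(1,1)=1: scale R1 → (0, 1, 6, 10)
  clear (2,1): R2 −= (8)R1 → (0, 0, 9, 9)
  clear (3,1): R3 −= (10)R1 → (0, 0, 3, 6)
pivot(2,2)=9: scale R2 → (0, 0, 1, 1)
  clear (0,2): R0 −= (5)R2 → (1, 0, 0, 5)
  clear (1,2): R1 −= (6)R2 → (0, 1, 0, 4)
  clear (3,2): R3 −= (3)R2 → (0, 0, 0, 3)
pivot(3,3)=3: scale R3 → (0, 0, 0, 1)
  clear (0,3): R0 −= (5)R3 → (1, 0, 0, 0)
  clear (1,3): R1 −= (4)R3 → (0, 1, 0, 0)
  clear (2,3): R2 −= (1)R3 → (0, 0, 1, 0)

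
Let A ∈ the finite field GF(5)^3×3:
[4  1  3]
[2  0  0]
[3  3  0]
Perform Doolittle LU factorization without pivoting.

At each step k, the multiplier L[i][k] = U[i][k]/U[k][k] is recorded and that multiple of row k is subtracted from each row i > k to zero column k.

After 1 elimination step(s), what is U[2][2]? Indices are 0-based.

U[2][2] = 4

[col 0] pivot 4
  R1 -= 3*R0 → (0, 2, 1)  (L[1][0] := 3)
  R2 -= 2*R0 → (0, 1, 4)  (L[2][0] := 2)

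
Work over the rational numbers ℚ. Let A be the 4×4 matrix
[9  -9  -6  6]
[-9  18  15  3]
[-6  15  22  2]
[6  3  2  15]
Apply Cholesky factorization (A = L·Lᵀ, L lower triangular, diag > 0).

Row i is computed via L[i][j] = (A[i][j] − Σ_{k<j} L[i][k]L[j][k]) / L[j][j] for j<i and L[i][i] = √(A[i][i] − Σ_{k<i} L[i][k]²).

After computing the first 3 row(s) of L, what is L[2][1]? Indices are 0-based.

L[2][1] = 3

Step 1: L[0][0] = √(9) = 3.
  L[1][0] = (-9) / L[0][0] = -3.
Step 2: L[1][1] = √(9) = 3.
  L[2][0] = (-6) / L[0][0] = -2.
  L[2][1] = (9) / L[1][1] = 3.
Step 3: L[2][2] = √(9) = 3.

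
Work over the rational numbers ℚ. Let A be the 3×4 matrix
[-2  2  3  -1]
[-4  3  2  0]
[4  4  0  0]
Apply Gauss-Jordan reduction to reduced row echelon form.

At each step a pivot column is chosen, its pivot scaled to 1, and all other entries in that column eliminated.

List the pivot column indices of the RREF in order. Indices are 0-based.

pivot columns: 0, 1, 2

pivot(0,0)=-2: scale R0 → (1, -1, -3/2, 1/2)
  clear (1,0): R1 −= (-4)R0 → (0, -1, -4, 2)
  clear (2,0): R2 −= (4)R0 → (0, 8, 6, -2)
pivot(1,1)=-1: scale R1 → (0, 1, 4, -2)
  clear (0,1): R0 −= (-1)R1 → (1, 0, 5/2, -3/2)
  clear (2,1): R2 −= (8)R1 → (0, 0, -26, 14)
pivot(2,2)=-26: scale R2 → (0, 0, 1, -7/13)
  clear (0,2): R0 −= (5/2)R2 → (1, 0, 0, -2/13)
  clear (1,2): R1 −= (4)R2 → (0, 1, 0, 2/13)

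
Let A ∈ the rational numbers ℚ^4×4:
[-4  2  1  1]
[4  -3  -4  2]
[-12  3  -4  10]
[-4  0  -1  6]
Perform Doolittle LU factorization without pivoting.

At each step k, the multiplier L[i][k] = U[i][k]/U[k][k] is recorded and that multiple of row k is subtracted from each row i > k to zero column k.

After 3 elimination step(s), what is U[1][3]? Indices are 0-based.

U[1][3] = 3

Step 1: pivot at (0,0) is -4.
  row1 ← row1 − (-1)·row0  ⇒  L[1][0]=-1, U row1=(0, -1, -3, 3)
  row2 ← row2 − (3)·row0  ⇒  L[2][0]=3, U row2=(0, -3, -7, 7)
  row3 ← row3 − (1)·row0  ⇒  L[3][0]=1, U row3=(0, -2, -2, 5)
Step 2: pivot at (1,1) is -1.
  row2 ← row2 − (3)·row1  ⇒  L[2][1]=3, U row2=(0, 0, 2, -2)
  row3 ← row3 − (2)·row1  ⇒  L[3][1]=2, U row3=(0, 0, 4, -1)
Step 3: pivot at (2,2) is 2.
  row3 ← row3 − (2)·row2  ⇒  L[3][2]=2, U row3=(0, 0, 0, 3)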